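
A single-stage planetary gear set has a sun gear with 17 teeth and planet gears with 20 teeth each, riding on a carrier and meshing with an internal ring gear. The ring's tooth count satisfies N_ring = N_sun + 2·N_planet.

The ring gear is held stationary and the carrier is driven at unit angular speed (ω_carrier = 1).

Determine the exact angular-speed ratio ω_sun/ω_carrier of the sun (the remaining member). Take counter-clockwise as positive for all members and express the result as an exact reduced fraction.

74/17

N_ring = 17 + 2·20 = 57
17(ω_s−ω_c) = −57(ω_r−ω_c),  ω_r=0, ω_c=1
ω_s = 1 − (57/17)(0−1) = 74/17
ω_s/ω_c = 74/17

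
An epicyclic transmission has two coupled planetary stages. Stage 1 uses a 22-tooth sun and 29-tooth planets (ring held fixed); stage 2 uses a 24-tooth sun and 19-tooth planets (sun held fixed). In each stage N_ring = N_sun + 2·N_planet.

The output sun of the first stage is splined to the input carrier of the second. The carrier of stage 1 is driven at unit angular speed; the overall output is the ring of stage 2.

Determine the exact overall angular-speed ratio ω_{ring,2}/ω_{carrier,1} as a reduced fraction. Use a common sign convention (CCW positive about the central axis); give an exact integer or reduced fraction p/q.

Stage 1: N_ring = 22 + 2·29 = 80
Stage 1: 22(ω_s−ω_c) = −80(ω_r−ω_c),  ω_r=0, ω_c=1
Stage 1: ω_s = 1 − (80/22)(0−1) = 51/11
  ⇒ ω_s¹/ω_c¹ = 51/11
Stage 2: N_ring = 24 + 2·19 = 62
Stage 2: 24(ω_s−ω_c) = −62(ω_r−ω_c),  ω_s=0, ω_c=1
Stage 2: ω_r = 1 − (24/62)(0−1) = 43/31
  ⇒ ω_r²/ω_c² = 43/31
Coupling ω_c² = ω_s¹ ⇒ overall = 51/11 × 43/31 = 2193/341

2193/341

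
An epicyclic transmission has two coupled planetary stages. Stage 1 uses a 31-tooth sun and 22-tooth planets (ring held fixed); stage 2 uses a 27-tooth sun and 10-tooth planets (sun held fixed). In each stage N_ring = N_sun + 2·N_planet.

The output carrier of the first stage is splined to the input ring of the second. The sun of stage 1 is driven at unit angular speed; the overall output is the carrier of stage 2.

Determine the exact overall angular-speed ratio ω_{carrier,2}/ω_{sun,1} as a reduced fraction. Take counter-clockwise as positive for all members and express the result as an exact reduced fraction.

1457/7844

Stage 1: N_ring = 31 + 2·22 = 75
Stage 1: 31(ω_s−ω_c) = −75(ω_r−ω_c),  ω_r=0, ω_s=1
Stage 1: 31(1−ω_c) = −75(0−ω_c)  ⇒  106ω_c = 31  ⇒  ω_c = 31/106
  ⇒ ω_c¹/ω_s¹ = 31/106
Stage 2: N_ring = 27 + 2·10 = 47
Stage 2: 27(ω_s−ω_c) = −47(ω_r−ω_c),  ω_s=0, ω_r=1
Stage 2: 27(0−ω_c) = −47(1−ω_c)  ⇒  74ω_c = 47  ⇒  ω_c = 47/74
  ⇒ ω_c²/ω_r² = 47/74
Coupling ω_r² = ω_c¹ ⇒ overall = 31/106 × 47/74 = 1457/7844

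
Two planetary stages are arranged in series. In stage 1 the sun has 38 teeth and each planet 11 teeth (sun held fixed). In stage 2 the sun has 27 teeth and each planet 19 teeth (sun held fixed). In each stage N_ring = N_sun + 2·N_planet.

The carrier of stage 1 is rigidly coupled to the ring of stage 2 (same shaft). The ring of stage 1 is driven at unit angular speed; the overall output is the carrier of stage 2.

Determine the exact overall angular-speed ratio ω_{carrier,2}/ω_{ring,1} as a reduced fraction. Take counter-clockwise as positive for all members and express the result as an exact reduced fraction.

975/2254

Stage 1: N_ring = 38 + 2·11 = 60
Stage 1: 38(ω_s−ω_c) = −60(ω_r−ω_c),  ω_s=0, ω_r=1
Stage 1: 38(0−ω_c) = −60(1−ω_c)  ⇒  98ω_c = 60  ⇒  ω_c = 30/49
  ⇒ ω_c¹/ω_r¹ = 30/49
Stage 2: N_ring = 27 + 2·19 = 65
Stage 2: 27(ω_s−ω_c) = −65(ω_r−ω_c),  ω_s=0, ω_r=1
Stage 2: 27(0−ω_c) = −65(1−ω_c)  ⇒  92ω_c = 65  ⇒  ω_c = 65/92
  ⇒ ω_c²/ω_r² = 65/92
Coupling ω_r² = ω_c¹ ⇒ overall = 30/49 × 65/92 = 975/2254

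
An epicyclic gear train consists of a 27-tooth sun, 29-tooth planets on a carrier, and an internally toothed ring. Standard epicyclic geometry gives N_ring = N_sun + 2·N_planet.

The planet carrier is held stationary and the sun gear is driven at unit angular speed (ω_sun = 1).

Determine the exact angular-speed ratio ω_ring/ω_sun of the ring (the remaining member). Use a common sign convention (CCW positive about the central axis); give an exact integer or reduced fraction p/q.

-27/85

N_ring = 27 + 2·29 = 85
27(ω_s−ω_c) = −85(ω_r−ω_c),  ω_c=0, ω_s=1
ω_r = 0 − (27/85)(1−0) = -27/85
ω_r/ω_s = -27/85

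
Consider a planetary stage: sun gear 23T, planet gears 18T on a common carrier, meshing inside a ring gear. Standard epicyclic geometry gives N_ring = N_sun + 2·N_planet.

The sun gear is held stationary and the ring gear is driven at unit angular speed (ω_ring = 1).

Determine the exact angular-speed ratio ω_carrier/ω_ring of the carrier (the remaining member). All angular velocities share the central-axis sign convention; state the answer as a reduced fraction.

N_ring = 23 + 2·18 = 59
23(ω_s−ω_c) = −59(ω_r−ω_c),  ω_s=0, ω_r=1
23(0−ω_c) = −59(1−ω_c)  ⇒  82ω_c = 59  ⇒  ω_c = 59/82
ω_c/ω_r = 59/82

59/82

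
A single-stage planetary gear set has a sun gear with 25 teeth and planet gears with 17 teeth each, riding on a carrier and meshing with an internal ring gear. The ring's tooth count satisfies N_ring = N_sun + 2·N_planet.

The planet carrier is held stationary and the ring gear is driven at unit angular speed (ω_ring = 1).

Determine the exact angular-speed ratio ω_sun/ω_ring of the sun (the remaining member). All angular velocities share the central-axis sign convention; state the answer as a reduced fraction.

N_ring = 25 + 2·17 = 59
25(ω_s−ω_c) = −59(ω_r−ω_c),  ω_c=0, ω_r=1
ω_s = 0 − (59/25)(1−0) = -59/25
ω_s/ω_r = -59/25

-59/25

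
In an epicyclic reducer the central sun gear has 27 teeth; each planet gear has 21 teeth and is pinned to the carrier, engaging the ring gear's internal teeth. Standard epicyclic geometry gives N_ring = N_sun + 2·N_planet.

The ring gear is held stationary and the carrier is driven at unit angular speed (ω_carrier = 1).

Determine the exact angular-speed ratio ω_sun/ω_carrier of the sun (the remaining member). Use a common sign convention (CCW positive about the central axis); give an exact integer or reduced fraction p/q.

32/9

N_ring = 27 + 2·21 = 69
27(ω_s−ω_c) = −69(ω_r−ω_c),  ω_r=0, ω_c=1
ω_s = 1 − (69/27)(0−1) = 32/9
ω_s/ω_c = 32/9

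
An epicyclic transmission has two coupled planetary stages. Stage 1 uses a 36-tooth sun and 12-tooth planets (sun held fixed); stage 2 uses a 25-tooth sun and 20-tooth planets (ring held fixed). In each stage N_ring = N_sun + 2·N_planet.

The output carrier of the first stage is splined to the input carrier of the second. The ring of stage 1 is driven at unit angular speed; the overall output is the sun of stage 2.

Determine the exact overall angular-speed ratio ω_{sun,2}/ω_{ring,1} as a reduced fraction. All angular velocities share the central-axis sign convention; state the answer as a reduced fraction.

9/4

Stage 1: N_ring = 36 + 2·12 = 60
Stage 1: 36(ω_s−ω_c) = −60(ω_r−ω_c),  ω_s=0, ω_r=1
Stage 1: 36(0−ω_c) = −60(1−ω_c)  ⇒  96ω_c = 60  ⇒  ω_c = 5/8
  ⇒ ω_c¹/ω_r¹ = 5/8
Stage 2: N_ring = 25 + 2·20 = 65
Stage 2: 25(ω_s−ω_c) = −65(ω_r−ω_c),  ω_r=0, ω_c=1
Stage 2: ω_s = 1 − (65/25)(0−1) = 18/5
  ⇒ ω_s²/ω_c² = 18/5
Coupling ω_c² = ω_c¹ ⇒ overall = 5/8 × 18/5 = 9/4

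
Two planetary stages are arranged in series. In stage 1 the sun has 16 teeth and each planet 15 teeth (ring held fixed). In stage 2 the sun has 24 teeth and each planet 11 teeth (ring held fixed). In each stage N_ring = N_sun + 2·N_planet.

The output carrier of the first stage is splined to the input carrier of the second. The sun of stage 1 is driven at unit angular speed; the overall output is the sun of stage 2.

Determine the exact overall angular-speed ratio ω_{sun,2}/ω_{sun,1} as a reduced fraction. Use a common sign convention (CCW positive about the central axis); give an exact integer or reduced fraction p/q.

Stage 1: N_ring = 16 + 2·15 = 46
Stage 1: 16(ω_s−ω_c) = −46(ω_r−ω_c),  ω_r=0, ω_s=1
Stage 1: 16(1−ω_c) = −46(0−ω_c)  ⇒  62ω_c = 16  ⇒  ω_c = 8/31
  ⇒ ω_c¹/ω_s¹ = 8/31
Stage 2: N_ring = 24 + 2·11 = 46
Stage 2: 24(ω_s−ω_c) = −46(ω_r−ω_c),  ω_r=0, ω_c=1
Stage 2: ω_s = 1 − (46/24)(0−1) = 35/12
  ⇒ ω_s²/ω_c² = 35/12
Coupling ω_c² = ω_c¹ ⇒ overall = 8/31 × 35/12 = 70/93

70/93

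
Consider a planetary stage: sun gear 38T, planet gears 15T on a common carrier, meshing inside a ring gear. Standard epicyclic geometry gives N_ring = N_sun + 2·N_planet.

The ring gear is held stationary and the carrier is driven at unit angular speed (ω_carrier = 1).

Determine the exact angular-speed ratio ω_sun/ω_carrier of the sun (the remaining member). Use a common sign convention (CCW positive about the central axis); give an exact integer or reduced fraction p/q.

N_ring = 38 + 2·15 = 68
38(ω_s−ω_c) = −68(ω_r−ω_c),  ω_r=0, ω_c=1
ω_s = 1 − (68/38)(0−1) = 53/19
ω_s/ω_c = 53/19

53/19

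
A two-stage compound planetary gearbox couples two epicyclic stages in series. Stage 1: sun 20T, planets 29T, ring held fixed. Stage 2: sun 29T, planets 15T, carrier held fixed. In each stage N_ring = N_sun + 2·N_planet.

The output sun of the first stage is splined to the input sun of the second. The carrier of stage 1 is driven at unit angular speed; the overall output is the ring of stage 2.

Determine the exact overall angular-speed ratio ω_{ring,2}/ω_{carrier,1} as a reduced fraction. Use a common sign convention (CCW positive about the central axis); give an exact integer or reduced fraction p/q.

Stage 1: N_ring = 20 + 2·29 = 78
Stage 1: 20(ω_s−ω_c) = −78(ω_r−ω_c),  ω_r=0, ω_c=1
Stage 1: ω_s = 1 − (78/20)(0−1) = 49/10
  ⇒ ω_s¹/ω_c¹ = 49/10
Stage 2: N_ring = 29 + 2·15 = 59
Stage 2: 29(ω_s−ω_c) = −59(ω_r−ω_c),  ω_c=0, ω_s=1
Stage 2: ω_r = 0 − (29/59)(1−0) = -29/59
  ⇒ ω_r²/ω_s² = -29/59
Coupling ω_s² = ω_s¹ ⇒ overall = 49/10 × -29/59 = -1421/590

-1421/590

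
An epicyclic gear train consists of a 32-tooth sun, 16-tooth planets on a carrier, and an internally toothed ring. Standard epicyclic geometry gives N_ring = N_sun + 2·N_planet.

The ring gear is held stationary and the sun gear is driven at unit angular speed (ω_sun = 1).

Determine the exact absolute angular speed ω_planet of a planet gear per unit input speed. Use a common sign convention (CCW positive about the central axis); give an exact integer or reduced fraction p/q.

-1

N_ring = 32 + 2·16 = 64
32(ω_s−ω_c) = −64(ω_r−ω_c),  ω_r=0, ω_s=1
32(1−ω_c) = −64(0−ω_c)  ⇒  96ω_c = 32  ⇒  ω_c = 1/3
sun–planet: 32·(1−1/3) = −16·(ω_p−ω_c)  ⇒  ω_p−ω_c = −(32/16)·(2/3) = -4/3
ω_p = 1/3 − 4/3 = -1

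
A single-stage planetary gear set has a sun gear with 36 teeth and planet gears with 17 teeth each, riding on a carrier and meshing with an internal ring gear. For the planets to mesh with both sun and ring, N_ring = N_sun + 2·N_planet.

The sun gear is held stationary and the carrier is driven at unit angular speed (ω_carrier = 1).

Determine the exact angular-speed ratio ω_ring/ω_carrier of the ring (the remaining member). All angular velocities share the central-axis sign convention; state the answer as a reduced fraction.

53/35

N_ring = 36 + 2·17 = 70
36(ω_s−ω_c) = −70(ω_r−ω_c),  ω_s=0, ω_c=1
ω_r = 1 − (36/70)(0−1) = 53/35
ω_r/ω_c = 53/35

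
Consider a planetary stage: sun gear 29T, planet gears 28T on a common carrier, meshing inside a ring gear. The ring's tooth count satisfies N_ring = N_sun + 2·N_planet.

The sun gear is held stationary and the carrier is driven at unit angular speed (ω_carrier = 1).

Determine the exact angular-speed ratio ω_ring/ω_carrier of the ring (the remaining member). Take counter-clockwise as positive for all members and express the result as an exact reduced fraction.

N_ring = 29 + 2·28 = 85
29(ω_s−ω_c) = −85(ω_r−ω_c),  ω_s=0, ω_c=1
ω_r = 1 − (29/85)(0−1) = 114/85
ω_r/ω_c = 114/85

114/85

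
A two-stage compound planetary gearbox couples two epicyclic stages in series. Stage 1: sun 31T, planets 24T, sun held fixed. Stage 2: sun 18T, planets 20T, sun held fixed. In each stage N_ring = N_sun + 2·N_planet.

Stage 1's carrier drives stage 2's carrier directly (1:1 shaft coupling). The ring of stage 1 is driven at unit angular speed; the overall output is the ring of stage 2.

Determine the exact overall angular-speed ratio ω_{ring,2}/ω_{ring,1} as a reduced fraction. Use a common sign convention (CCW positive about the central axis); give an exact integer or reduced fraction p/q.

1501/1595

Stage 1: N_ring = 31 + 2·24 = 79
Stage 1: 31(ω_s−ω_c) = −79(ω_r−ω_c),  ω_s=0, ω_r=1
Stage 1: 31(0−ω_c) = −79(1−ω_c)  ⇒  110ω_c = 79  ⇒  ω_c = 79/110
  ⇒ ω_c¹/ω_r¹ = 79/110
Stage 2: N_ring = 18 + 2·20 = 58
Stage 2: 18(ω_s−ω_c) = −58(ω_r−ω_c),  ω_s=0, ω_c=1
Stage 2: ω_r = 1 − (18/58)(0−1) = 38/29
  ⇒ ω_r²/ω_c² = 38/29
Coupling ω_c² = ω_c¹ ⇒ overall = 79/110 × 38/29 = 1501/1595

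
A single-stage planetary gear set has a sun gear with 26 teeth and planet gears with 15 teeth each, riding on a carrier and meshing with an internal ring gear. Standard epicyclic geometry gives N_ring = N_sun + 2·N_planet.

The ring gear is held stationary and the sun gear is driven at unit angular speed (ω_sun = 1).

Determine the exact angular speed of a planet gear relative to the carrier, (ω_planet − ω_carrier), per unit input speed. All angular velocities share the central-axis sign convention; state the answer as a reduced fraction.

N_ring = 26 + 2·15 = 56
26(ω_s−ω_c) = −56(ω_r−ω_c),  ω_r=0, ω_s=1
26(1−ω_c) = −56(0−ω_c)  ⇒  82ω_c = 26  ⇒  ω_c = 13/41
sun–planet: 26·(1−13/41) = −15·(ω_p−ω_c)  ⇒  ω_p−ω_c = −(26/15)·(28/41) = -728/615

-728/615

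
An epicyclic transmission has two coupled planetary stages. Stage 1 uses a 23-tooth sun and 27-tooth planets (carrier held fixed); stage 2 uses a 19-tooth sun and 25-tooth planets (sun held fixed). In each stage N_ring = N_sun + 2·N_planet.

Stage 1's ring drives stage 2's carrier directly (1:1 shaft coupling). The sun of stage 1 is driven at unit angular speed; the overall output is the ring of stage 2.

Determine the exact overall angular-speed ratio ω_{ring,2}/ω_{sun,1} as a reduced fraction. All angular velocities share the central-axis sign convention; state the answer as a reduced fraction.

Stage 1: N_ring = 23 + 2·27 = 77
Stage 1: 23(ω_s−ω_c) = −77(ω_r−ω_c),  ω_c=0, ω_s=1
Stage 1: ω_r = 0 − (23/77)(1−0) = -23/77
  ⇒ ω_r¹/ω_s¹ = -23/77
Stage 2: N_ring = 19 + 2·25 = 69
Stage 2: 19(ω_s−ω_c) = −69(ω_r−ω_c),  ω_s=0, ω_c=1
Stage 2: ω_r = 1 − (19/69)(0−1) = 88/69
  ⇒ ω_r²/ω_c² = 88/69
Coupling ω_c² = ω_r¹ ⇒ overall = -23/77 × 88/69 = -8/21

-8/21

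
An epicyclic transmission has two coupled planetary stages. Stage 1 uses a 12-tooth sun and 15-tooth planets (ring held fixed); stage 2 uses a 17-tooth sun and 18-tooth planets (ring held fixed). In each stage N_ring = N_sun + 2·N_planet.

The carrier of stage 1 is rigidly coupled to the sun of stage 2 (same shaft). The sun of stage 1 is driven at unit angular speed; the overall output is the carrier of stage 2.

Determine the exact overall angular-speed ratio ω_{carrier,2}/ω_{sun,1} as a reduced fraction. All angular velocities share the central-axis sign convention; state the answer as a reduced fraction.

Stage 1: N_ring = 12 + 2·15 = 42
Stage 1: 12(ω_s−ω_c) = −42(ω_r−ω_c),  ω_r=0, ω_s=1
Stage 1: 12(1−ω_c) = −42(0−ω_c)  ⇒  54ω_c = 12  ⇒  ω_c = 2/9
  ⇒ ω_c¹/ω_s¹ = 2/9
Stage 2: N_ring = 17 + 2·18 = 53
Stage 2: 17(ω_s−ω_c) = −53(ω_r−ω_c),  ω_r=0, ω_s=1
Stage 2: 17(1−ω_c) = −53(0−ω_c)  ⇒  70ω_c = 17  ⇒  ω_c = 17/70
  ⇒ ω_c²/ω_s² = 17/70
Coupling ω_s² = ω_c¹ ⇒ overall = 2/9 × 17/70 = 17/315

17/315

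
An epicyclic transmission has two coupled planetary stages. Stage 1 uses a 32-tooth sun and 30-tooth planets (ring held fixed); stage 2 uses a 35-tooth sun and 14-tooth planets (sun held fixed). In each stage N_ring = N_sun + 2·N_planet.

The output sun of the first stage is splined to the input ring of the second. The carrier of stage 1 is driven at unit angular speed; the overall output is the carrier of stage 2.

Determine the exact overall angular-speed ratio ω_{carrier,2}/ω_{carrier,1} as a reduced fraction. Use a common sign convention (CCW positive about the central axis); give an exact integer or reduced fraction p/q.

Stage 1: N_ring = 32 + 2·30 = 92
Stage 1: 32(ω_s−ω_c) = −92(ω_r−ω_c),  ω_r=0, ω_c=1
Stage 1: ω_s = 1 − (92/32)(0−1) = 31/8
  ⇒ ω_s¹/ω_c¹ = 31/8
Stage 2: N_ring = 35 + 2·14 = 63
Stage 2: 35(ω_s−ω_c) = −63(ω_r−ω_c),  ω_s=0, ω_r=1
Stage 2: 35(0−ω_c) = −63(1−ω_c)  ⇒  98ω_c = 63  ⇒  ω_c = 9/14
  ⇒ ω_c²/ω_r² = 9/14
Coupling ω_r² = ω_s¹ ⇒ overall = 31/8 × 9/14 = 279/112

279/112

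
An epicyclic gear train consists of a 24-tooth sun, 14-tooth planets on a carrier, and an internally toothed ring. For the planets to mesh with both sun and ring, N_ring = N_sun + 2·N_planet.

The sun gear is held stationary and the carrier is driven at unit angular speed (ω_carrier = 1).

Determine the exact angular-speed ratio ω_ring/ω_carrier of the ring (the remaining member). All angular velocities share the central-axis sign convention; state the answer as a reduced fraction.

N_ring = 24 + 2·14 = 52
24(ω_s−ω_c) = −52(ω_r−ω_c),  ω_s=0, ω_c=1
ω_r = 1 − (24/52)(0−1) = 19/13
ω_r/ω_c = 19/13

19/13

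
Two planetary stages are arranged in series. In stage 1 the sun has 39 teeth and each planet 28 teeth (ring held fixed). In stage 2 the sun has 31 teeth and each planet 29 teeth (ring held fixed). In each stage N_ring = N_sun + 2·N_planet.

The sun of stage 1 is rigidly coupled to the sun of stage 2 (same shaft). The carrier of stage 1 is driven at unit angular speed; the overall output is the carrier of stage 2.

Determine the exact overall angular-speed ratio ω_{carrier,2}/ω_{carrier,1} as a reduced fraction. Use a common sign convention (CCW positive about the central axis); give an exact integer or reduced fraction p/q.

Stage 1: N_ring = 39 + 2·28 = 95
Stage 1: 39(ω_s−ω_c) = −95(ω_r−ω_c),  ω_r=0, ω_c=1
Stage 1: ω_s = 1 − (95/39)(0−1) = 134/39
  ⇒ ω_s¹/ω_c¹ = 134/39
Stage 2: N_ring = 31 + 2·29 = 89
Stage 2: 31(ω_s−ω_c) = −89(ω_r−ω_c),  ω_r=0, ω_s=1
Stage 2: 31(1−ω_c) = −89(0−ω_c)  ⇒  120ω_c = 31  ⇒  ω_c = 31/120
  ⇒ ω_c²/ω_s² = 31/120
Coupling ω_s² = ω_s¹ ⇒ overall = 134/39 × 31/120 = 2077/2340

2077/2340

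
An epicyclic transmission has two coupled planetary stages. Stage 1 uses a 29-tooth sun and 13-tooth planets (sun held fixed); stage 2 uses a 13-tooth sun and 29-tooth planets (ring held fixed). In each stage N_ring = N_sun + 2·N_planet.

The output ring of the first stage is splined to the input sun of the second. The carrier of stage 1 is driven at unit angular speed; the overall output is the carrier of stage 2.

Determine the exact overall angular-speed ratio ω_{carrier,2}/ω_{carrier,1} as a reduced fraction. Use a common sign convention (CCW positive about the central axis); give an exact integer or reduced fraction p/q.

Stage 1: N_ring = 29 + 2·13 = 55
Stage 1: 29(ω_s−ω_c) = −55(ω_r−ω_c),  ω_s=0, ω_c=1
Stage 1: ω_r = 1 − (29/55)(0−1) = 84/55
  ⇒ ω_r¹/ω_c¹ = 84/55
Stage 2: N_ring = 13 + 2·29 = 71
Stage 2: 13(ω_s−ω_c) = −71(ω_r−ω_c),  ω_r=0, ω_s=1
Stage 2: 13(1−ω_c) = −71(0−ω_c)  ⇒  84ω_c = 13  ⇒  ω_c = 13/84
  ⇒ ω_c²/ω_s² = 13/84
Coupling ω_s² = ω_r¹ ⇒ overall = 84/55 × 13/84 = 13/55

13/55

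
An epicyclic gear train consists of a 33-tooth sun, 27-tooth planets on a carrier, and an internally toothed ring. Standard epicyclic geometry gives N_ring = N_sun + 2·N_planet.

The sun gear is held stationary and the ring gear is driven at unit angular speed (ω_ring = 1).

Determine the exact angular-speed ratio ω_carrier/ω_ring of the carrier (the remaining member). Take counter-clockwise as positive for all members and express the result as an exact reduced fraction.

29/40

N_ring = 33 + 2·27 = 87
33(ω_s−ω_c) = −87(ω_r−ω_c),  ω_s=0, ω_r=1
33(0−ω_c) = −87(1−ω_c)  ⇒  120ω_c = 87  ⇒  ω_c = 29/40
ω_c/ω_r = 29/40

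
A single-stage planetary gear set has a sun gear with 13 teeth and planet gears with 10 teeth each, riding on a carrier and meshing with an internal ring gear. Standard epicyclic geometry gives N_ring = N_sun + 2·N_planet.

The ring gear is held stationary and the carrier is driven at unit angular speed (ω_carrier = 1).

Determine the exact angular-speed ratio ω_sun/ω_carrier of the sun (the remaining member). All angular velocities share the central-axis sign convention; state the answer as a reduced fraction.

N_ring = 13 + 2·10 = 33
13(ω_s−ω_c) = −33(ω_r−ω_c),  ω_r=0, ω_c=1
ω_s = 1 − (33/13)(0−1) = 46/13
ω_s/ω_c = 46/13

46/13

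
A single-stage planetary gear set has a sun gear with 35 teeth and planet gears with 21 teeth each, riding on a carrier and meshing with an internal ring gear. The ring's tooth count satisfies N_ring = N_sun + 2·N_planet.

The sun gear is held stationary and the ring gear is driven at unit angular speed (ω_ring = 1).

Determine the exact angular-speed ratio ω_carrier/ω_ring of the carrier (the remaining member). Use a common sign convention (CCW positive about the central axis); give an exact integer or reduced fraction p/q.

11/16

N_ring = 35 + 2·21 = 77
35(ω_s−ω_c) = −77(ω_r−ω_c),  ω_s=0, ω_r=1
35(0−ω_c) = −77(1−ω_c)  ⇒  112ω_c = 77  ⇒  ω_c = 11/16
ω_c/ω_r = 11/16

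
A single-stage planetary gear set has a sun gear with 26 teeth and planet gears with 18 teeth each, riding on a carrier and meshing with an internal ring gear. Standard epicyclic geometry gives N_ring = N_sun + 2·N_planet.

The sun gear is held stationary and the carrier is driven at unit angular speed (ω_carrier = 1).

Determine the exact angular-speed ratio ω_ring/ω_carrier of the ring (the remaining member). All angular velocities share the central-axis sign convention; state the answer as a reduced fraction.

N_ring = 26 + 2·18 = 62
26(ω_s−ω_c) = −62(ω_r−ω_c),  ω_s=0, ω_c=1
ω_r = 1 − (26/62)(0−1) = 44/31
ω_r/ω_c = 44/31

44/31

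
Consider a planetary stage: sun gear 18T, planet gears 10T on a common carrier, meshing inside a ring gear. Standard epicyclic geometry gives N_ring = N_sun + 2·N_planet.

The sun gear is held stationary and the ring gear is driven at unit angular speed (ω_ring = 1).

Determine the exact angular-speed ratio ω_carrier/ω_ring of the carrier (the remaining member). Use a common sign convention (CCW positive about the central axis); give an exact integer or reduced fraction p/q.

N_ring = 18 + 2·10 = 38
18(ω_s−ω_c) = −38(ω_r−ω_c),  ω_s=0, ω_r=1
18(0−ω_c) = −38(1−ω_c)  ⇒  56ω_c = 38  ⇒  ω_c = 19/28
ω_c/ω_r = 19/28

19/28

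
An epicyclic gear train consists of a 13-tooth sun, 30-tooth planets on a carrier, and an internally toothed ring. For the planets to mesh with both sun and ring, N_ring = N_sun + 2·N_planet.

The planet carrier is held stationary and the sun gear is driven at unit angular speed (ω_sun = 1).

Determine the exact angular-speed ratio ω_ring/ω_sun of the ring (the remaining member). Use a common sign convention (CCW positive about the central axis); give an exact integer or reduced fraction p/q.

N_ring = 13 + 2·30 = 73
13(ω_s−ω_c) = −73(ω_r−ω_c),  ω_c=0, ω_s=1
ω_r = 0 − (13/73)(1−0) = -13/73
ω_r/ω_s = -13/73

-13/73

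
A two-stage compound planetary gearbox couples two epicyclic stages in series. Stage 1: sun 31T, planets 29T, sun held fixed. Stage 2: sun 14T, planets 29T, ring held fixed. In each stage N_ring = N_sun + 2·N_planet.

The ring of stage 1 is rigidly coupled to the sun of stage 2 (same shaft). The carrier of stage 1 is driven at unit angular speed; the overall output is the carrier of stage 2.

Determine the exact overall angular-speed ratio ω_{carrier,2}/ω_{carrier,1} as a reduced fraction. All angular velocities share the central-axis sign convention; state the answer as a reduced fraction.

840/3827

Stage 1: N_ring = 31 + 2·29 = 89
Stage 1: 31(ω_s−ω_c) = −89(ω_r−ω_c),  ω_s=0, ω_c=1
Stage 1: ω_r = 1 − (31/89)(0−1) = 120/89
  ⇒ ω_r¹/ω_c¹ = 120/89
Stage 2: N_ring = 14 + 2·29 = 72
Stage 2: 14(ω_s−ω_c) = −72(ω_r−ω_c),  ω_r=0, ω_s=1
Stage 2: 14(1−ω_c) = −72(0−ω_c)  ⇒  86ω_c = 14  ⇒  ω_c = 7/43
  ⇒ ω_c²/ω_s² = 7/43
Coupling ω_s² = ω_r¹ ⇒ overall = 120/89 × 7/43 = 840/3827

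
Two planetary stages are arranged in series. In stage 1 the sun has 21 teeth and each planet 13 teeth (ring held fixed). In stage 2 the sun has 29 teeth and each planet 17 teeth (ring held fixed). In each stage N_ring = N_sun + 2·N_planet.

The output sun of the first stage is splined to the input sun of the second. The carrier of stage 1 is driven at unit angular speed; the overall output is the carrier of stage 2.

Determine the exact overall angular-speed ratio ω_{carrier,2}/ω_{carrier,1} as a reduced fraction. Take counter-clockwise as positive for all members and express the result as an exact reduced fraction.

Stage 1: N_ring = 21 + 2·13 = 47
Stage 1: 21(ω_s−ω_c) = −47(ω_r−ω_c),  ω_r=0, ω_c=1
Stage 1: ω_s = 1 − (47/21)(0−1) = 68/21
  ⇒ ω_s¹/ω_c¹ = 68/21
Stage 2: N_ring = 29 + 2·17 = 63
Stage 2: 29(ω_s−ω_c) = −63(ω_r−ω_c),  ω_r=0, ω_s=1
Stage 2: 29(1−ω_c) = −63(0−ω_c)  ⇒  92ω_c = 29  ⇒  ω_c = 29/92
  ⇒ ω_c²/ω_s² = 29/92
Coupling ω_s² = ω_s¹ ⇒ overall = 68/21 × 29/92 = 493/483

493/483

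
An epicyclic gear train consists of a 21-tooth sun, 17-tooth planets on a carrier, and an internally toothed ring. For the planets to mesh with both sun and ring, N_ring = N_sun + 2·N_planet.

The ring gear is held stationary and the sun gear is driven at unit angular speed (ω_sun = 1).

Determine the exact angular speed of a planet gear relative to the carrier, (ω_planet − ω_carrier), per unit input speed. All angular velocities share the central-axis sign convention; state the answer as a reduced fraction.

N_ring = 21 + 2·17 = 55
21(ω_s−ω_c) = −55(ω_r−ω_c),  ω_r=0, ω_s=1
21(1−ω_c) = −55(0−ω_c)  ⇒  76ω_c = 21  ⇒  ω_c = 21/76
sun–planet: 21·(1−21/76) = −17·(ω_p−ω_c)  ⇒  ω_p−ω_c = −(21/17)·(55/76) = -1155/1292

-1155/1292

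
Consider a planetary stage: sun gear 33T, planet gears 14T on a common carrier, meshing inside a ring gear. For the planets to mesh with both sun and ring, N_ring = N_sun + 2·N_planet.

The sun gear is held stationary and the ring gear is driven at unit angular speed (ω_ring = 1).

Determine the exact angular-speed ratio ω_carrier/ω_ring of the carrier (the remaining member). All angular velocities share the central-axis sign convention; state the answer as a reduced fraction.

N_ring = 33 + 2·14 = 61
33(ω_s−ω_c) = −61(ω_r−ω_c),  ω_s=0, ω_r=1
33(0−ω_c) = −61(1−ω_c)  ⇒  94ω_c = 61  ⇒  ω_c = 61/94
ω_c/ω_r = 61/94

61/94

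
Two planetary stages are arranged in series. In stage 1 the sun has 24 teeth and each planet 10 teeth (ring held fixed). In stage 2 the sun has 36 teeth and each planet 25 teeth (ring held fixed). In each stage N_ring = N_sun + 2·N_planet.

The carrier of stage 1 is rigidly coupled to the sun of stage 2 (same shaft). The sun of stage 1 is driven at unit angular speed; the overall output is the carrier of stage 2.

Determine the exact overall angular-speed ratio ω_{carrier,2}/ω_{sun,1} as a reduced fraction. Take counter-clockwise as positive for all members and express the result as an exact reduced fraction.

Stage 1: N_ring = 24 + 2·10 = 44
Stage 1: 24(ω_s−ω_c) = −44(ω_r−ω_c),  ω_r=0, ω_s=1
Stage 1: 24(1−ω_c) = −44(0−ω_c)  ⇒  68ω_c = 24  ⇒  ω_c = 6/17
  ⇒ ω_c¹/ω_s¹ = 6/17
Stage 2: N_ring = 36 + 2·25 = 86
Stage 2: 36(ω_s−ω_c) = −86(ω_r−ω_c),  ω_r=0, ω_s=1
Stage 2: 36(1−ω_c) = −86(0−ω_c)  ⇒  122ω_c = 36  ⇒  ω_c = 18/61
  ⇒ ω_c²/ω_s² = 18/61
Coupling ω_s² = ω_c¹ ⇒ overall = 6/17 × 18/61 = 108/1037

108/1037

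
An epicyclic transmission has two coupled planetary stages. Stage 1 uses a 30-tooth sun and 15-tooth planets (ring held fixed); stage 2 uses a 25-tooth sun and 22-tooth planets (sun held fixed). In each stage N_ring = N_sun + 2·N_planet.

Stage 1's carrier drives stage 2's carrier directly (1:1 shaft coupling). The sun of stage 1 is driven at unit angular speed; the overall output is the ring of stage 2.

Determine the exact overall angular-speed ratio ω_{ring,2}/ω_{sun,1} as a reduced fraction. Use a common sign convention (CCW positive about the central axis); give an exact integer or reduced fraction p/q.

94/207

Stage 1: N_ring = 30 + 2·15 = 60
Stage 1: 30(ω_s−ω_c) = −60(ω_r−ω_c),  ω_r=0, ω_s=1
Stage 1: 30(1−ω_c) = −60(0−ω_c)  ⇒  90ω_c = 30  ⇒  ω_c = 1/3
  ⇒ ω_c¹/ω_s¹ = 1/3
Stage 2: N_ring = 25 + 2·22 = 69
Stage 2: 25(ω_s−ω_c) = −69(ω_r−ω_c),  ω_s=0, ω_c=1
Stage 2: ω_r = 1 − (25/69)(0−1) = 94/69
  ⇒ ω_r²/ω_c² = 94/69
Coupling ω_c² = ω_c¹ ⇒ overall = 1/3 × 94/69 = 94/207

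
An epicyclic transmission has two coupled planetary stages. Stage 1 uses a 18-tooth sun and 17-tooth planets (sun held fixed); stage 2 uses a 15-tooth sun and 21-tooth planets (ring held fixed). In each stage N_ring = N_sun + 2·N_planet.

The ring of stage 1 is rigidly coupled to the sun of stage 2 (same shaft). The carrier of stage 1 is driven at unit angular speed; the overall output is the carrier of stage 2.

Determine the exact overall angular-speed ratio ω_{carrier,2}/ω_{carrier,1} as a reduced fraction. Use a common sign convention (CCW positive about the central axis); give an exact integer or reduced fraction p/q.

175/624

Stage 1: N_ring = 18 + 2·17 = 52
Stage 1: 18(ω_s−ω_c) = −52(ω_r−ω_c),  ω_s=0, ω_c=1
Stage 1: ω_r = 1 − (18/52)(0−1) = 35/26
  ⇒ ω_r¹/ω_c¹ = 35/26
Stage 2: N_ring = 15 + 2·21 = 57
Stage 2: 15(ω_s−ω_c) = −57(ω_r−ω_c),  ω_r=0, ω_s=1
Stage 2: 15(1−ω_c) = −57(0−ω_c)  ⇒  72ω_c = 15  ⇒  ω_c = 5/24
  ⇒ ω_c²/ω_s² = 5/24
Coupling ω_s² = ω_r¹ ⇒ overall = 35/26 × 5/24 = 175/624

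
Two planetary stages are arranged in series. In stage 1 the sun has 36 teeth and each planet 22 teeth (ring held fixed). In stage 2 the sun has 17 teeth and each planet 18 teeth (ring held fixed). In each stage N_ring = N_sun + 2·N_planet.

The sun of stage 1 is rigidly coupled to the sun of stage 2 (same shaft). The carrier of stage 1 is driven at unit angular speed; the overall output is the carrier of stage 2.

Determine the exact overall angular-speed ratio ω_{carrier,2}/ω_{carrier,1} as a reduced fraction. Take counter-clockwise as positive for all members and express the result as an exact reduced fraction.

493/630

Stage 1: N_ring = 36 + 2·22 = 80
Stage 1: 36(ω_s−ω_c) = −80(ω_r−ω_c),  ω_r=0, ω_c=1
Stage 1: ω_s = 1 − (80/36)(0−1) = 29/9
  ⇒ ω_s¹/ω_c¹ = 29/9
Stage 2: N_ring = 17 + 2·18 = 53
Stage 2: 17(ω_s−ω_c) = −53(ω_r−ω_c),  ω_r=0, ω_s=1
Stage 2: 17(1−ω_c) = −53(0−ω_c)  ⇒  70ω_c = 17  ⇒  ω_c = 17/70
  ⇒ ω_c²/ω_s² = 17/70
Coupling ω_s² = ω_s¹ ⇒ overall = 29/9 × 17/70 = 493/630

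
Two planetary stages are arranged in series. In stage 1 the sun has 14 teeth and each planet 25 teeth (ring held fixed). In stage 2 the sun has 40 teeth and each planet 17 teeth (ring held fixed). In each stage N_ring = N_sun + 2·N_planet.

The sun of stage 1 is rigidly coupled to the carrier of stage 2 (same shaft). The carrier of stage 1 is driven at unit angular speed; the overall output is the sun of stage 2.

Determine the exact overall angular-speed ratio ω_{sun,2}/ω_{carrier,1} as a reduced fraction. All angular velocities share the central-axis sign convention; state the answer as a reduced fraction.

2223/140

Stage 1: N_ring = 14 + 2·25 = 64
Stage 1: 14(ω_s−ω_c) = −64(ω_r−ω_c),  ω_r=0, ω_c=1
Stage 1: ω_s = 1 − (64/14)(0−1) = 39/7
  ⇒ ω_s¹/ω_c¹ = 39/7
Stage 2: N_ring = 40 + 2·17 = 74
Stage 2: 40(ω_s−ω_c) = −74(ω_r−ω_c),  ω_r=0, ω_c=1
Stage 2: ω_s = 1 − (74/40)(0−1) = 57/20
  ⇒ ω_s²/ω_c² = 57/20
Coupling ω_c² = ω_s¹ ⇒ overall = 39/7 × 57/20 = 2223/140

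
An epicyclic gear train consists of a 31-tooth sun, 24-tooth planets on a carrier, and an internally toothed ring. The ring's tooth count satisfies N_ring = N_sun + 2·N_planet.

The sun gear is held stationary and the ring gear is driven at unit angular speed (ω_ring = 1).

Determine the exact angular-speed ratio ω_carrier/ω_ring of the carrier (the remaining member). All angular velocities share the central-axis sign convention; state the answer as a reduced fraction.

N_ring = 31 + 2·24 = 79
31(ω_s−ω_c) = −79(ω_r−ω_c),  ω_s=0, ω_r=1
31(0−ω_c) = −79(1−ω_c)  ⇒  110ω_c = 79  ⇒  ω_c = 79/110
ω_c/ω_r = 79/110

79/110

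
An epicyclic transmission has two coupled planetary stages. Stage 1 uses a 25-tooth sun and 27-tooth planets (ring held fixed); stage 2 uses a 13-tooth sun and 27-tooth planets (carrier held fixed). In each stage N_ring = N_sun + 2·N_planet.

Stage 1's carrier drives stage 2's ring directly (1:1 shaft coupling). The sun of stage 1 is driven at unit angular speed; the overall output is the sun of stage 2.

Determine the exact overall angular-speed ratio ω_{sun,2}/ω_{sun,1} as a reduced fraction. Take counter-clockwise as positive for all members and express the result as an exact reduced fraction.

Stage 1: N_ring = 25 + 2·27 = 79
Stage 1: 25(ω_s−ω_c) = −79(ω_r−ω_c),  ω_r=0, ω_s=1
Stage 1: 25(1−ω_c) = −79(0−ω_c)  ⇒  104ω_c = 25  ⇒  ω_c = 25/104
  ⇒ ω_c¹/ω_s¹ = 25/104
Stage 2: N_ring = 13 + 2·27 = 67
Stage 2: 13(ω_s−ω_c) = −67(ω_r−ω_c),  ω_c=0, ω_r=1
Stage 2: ω_s = 0 − (67/13)(1−0) = -67/13
  ⇒ ω_s²/ω_r² = -67/13
Coupling ω_r² = ω_c¹ ⇒ overall = 25/104 × -67/13 = -1675/1352

-1675/1352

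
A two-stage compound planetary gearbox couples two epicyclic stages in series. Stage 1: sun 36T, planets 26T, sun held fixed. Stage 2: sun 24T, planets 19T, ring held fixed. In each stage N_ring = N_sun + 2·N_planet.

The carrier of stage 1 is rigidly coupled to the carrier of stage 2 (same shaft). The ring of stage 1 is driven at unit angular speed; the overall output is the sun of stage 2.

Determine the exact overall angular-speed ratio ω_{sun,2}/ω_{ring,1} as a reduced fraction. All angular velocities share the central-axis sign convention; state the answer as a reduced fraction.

Stage 1: N_ring = 36 + 2·26 = 88
Stage 1: 36(ω_s−ω_c) = −88(ω_r−ω_c),  ω_s=0, ω_r=1
Stage 1: 36(0−ω_c) = −88(1−ω_c)  ⇒  124ω_c = 88  ⇒  ω_c = 22/31
  ⇒ ω_c¹/ω_r¹ = 22/31
Stage 2: N_ring = 24 + 2·19 = 62
Stage 2: 24(ω_s−ω_c) = −62(ω_r−ω_c),  ω_r=0, ω_c=1
Stage 2: ω_s = 1 − (62/24)(0−1) = 43/12
  ⇒ ω_s²/ω_c² = 43/12
Coupling ω_c² = ω_c¹ ⇒ overall = 22/31 × 43/12 = 473/186

473/186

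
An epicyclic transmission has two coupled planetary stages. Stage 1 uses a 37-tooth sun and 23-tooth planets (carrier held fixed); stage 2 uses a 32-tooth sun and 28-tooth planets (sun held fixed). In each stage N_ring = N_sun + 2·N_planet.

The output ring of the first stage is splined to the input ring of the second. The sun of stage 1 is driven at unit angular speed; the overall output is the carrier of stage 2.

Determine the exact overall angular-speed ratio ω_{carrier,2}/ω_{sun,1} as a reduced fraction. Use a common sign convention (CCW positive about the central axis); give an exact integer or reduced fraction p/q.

-407/1245

Stage 1: N_ring = 37 + 2·23 = 83
Stage 1: 37(ω_s−ω_c) = −83(ω_r−ω_c),  ω_c=0, ω_s=1
Stage 1: ω_r = 0 − (37/83)(1−0) = -37/83
  ⇒ ω_r¹/ω_s¹ = -37/83
Stage 2: N_ring = 32 + 2·28 = 88
Stage 2: 32(ω_s−ω_c) = −88(ω_r−ω_c),  ω_s=0, ω_r=1
Stage 2: 32(0−ω_c) = −88(1−ω_c)  ⇒  120ω_c = 88  ⇒  ω_c = 11/15
  ⇒ ω_c²/ω_r² = 11/15
Coupling ω_r² = ω_r¹ ⇒ overall = -37/83 × 11/15 = -407/1245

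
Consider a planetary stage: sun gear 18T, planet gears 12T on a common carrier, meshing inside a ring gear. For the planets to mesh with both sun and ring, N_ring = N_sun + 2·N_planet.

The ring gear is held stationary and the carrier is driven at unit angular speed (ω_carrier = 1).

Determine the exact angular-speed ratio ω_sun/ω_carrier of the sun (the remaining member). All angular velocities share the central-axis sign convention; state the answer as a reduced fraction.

N_ring = 18 + 2·12 = 42
18(ω_s−ω_c) = −42(ω_r−ω_c),  ω_r=0, ω_c=1
ω_s = 1 − (42/18)(0−1) = 10/3
ω_s/ω_c = 10/3

10/3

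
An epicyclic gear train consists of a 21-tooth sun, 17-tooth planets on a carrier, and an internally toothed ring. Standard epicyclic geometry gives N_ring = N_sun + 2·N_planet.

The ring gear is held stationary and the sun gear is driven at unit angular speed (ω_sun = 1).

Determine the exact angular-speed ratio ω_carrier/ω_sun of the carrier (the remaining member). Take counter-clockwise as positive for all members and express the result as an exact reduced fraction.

N_ring = 21 + 2·17 = 55
21(ω_s−ω_c) = −55(ω_r−ω_c),  ω_r=0, ω_s=1
21(1−ω_c) = −55(0−ω_c)  ⇒  76ω_c = 21  ⇒  ω_c = 21/76
ω_c/ω_s = 21/76

21/76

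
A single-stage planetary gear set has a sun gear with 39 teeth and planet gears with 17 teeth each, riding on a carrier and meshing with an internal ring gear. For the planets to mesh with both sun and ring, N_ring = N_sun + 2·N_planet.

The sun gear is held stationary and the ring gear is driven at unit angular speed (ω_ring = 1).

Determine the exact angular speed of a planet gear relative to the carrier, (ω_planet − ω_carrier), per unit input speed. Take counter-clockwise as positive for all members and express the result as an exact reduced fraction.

N_ring = 39 + 2·17 = 73
39(ω_s−ω_c) = −73(ω_r−ω_c),  ω_s=0, ω_r=1
39(0−ω_c) = −73(1−ω_c)  ⇒  112ω_c = 73  ⇒  ω_c = 73/112
sun–planet: 39·(0−73/112) = −17·(ω_p−ω_c)  ⇒  ω_p−ω_c = −(39/17)·(-73/112) = 2847/1904

2847/1904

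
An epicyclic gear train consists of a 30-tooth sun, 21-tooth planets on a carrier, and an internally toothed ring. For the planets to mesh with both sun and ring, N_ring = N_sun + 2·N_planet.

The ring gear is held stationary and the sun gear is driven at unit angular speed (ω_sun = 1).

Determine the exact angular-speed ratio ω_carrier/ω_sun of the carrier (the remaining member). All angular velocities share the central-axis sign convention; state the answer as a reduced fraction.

N_ring = 30 + 2·21 = 72
30(ω_s−ω_c) = −72(ω_r−ω_c),  ω_r=0, ω_s=1
30(1−ω_c) = −72(0−ω_c)  ⇒  102ω_c = 30  ⇒  ω_c = 5/17
ω_c/ω_s = 5/17

5/17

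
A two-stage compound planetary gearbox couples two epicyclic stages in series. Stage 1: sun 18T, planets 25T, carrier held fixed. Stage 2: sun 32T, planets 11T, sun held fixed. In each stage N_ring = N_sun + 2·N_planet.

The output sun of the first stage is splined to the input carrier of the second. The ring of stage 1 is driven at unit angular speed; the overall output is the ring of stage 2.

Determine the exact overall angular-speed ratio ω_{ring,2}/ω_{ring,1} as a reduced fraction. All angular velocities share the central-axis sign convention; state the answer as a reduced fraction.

Stage 1: N_ring = 18 + 2·25 = 68
Stage 1: 18(ω_s−ω_c) = −68(ω_r−ω_c),  ω_c=0, ω_r=1
Stage 1: ω_s = 0 − (68/18)(1−0) = -34/9
  ⇒ ω_s¹/ω_r¹ = -34/9
Stage 2: N_ring = 32 + 2·11 = 54
Stage 2: 32(ω_s−ω_c) = −54(ω_r−ω_c),  ω_s=0, ω_c=1
Stage 2: ω_r = 1 − (32/54)(0−1) = 43/27
  ⇒ ω_r²/ω_c² = 43/27
Coupling ω_c² = ω_s¹ ⇒ overall = -34/9 × 43/27 = -1462/243

-1462/243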